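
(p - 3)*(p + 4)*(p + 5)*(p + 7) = p^4 + 13*p^3 + 35*p^2 - 109*p - 420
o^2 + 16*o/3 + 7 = (o + 7/3)*(o + 3)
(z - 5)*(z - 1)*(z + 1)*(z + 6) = z^4 + z^3 - 31*z^2 - z + 30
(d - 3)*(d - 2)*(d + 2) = d^3 - 3*d^2 - 4*d + 12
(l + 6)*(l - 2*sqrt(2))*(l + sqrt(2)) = l^3 - sqrt(2)*l^2 + 6*l^2 - 6*sqrt(2)*l - 4*l - 24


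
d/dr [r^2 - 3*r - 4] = 2*r - 3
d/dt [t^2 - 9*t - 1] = 2*t - 9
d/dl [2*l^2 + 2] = 4*l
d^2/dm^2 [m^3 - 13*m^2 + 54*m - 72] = 6*m - 26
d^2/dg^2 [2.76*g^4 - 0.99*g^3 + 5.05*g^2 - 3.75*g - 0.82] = 33.12*g^2 - 5.94*g + 10.1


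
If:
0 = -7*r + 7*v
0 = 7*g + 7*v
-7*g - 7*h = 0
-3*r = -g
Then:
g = 0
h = 0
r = 0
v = 0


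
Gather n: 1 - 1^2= 0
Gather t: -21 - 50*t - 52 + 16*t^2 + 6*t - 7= 16*t^2 - 44*t - 80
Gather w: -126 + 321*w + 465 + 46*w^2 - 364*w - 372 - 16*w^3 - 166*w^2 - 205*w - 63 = -16*w^3 - 120*w^2 - 248*w - 96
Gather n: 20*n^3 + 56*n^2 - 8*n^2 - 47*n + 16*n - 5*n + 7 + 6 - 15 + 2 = 20*n^3 + 48*n^2 - 36*n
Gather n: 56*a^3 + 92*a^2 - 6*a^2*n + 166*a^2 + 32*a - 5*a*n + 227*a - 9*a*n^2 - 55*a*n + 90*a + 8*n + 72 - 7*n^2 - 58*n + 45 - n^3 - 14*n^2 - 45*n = 56*a^3 + 258*a^2 + 349*a - n^3 + n^2*(-9*a - 21) + n*(-6*a^2 - 60*a - 95) + 117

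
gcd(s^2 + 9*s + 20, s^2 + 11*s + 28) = s + 4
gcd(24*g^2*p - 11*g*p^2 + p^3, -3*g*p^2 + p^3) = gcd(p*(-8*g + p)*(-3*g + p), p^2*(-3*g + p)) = -3*g*p + p^2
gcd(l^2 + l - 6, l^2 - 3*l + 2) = l - 2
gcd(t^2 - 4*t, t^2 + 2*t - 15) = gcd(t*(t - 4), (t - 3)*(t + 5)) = 1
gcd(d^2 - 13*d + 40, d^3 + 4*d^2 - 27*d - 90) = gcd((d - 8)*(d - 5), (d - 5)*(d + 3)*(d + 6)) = d - 5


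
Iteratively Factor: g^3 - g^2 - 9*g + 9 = (g + 3)*(g^2 - 4*g + 3) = (g - 1)*(g + 3)*(g - 3)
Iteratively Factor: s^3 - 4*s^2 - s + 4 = (s + 1)*(s^2 - 5*s + 4) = (s - 1)*(s + 1)*(s - 4)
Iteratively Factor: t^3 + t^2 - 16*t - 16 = (t + 1)*(t^2 - 16) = (t + 1)*(t + 4)*(t - 4)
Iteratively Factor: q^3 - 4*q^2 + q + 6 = (q - 3)*(q^2 - q - 2) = (q - 3)*(q + 1)*(q - 2)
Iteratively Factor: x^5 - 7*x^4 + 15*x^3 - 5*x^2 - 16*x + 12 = (x + 1)*(x^4 - 8*x^3 + 23*x^2 - 28*x + 12) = (x - 2)*(x + 1)*(x^3 - 6*x^2 + 11*x - 6) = (x - 2)*(x - 1)*(x + 1)*(x^2 - 5*x + 6) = (x - 2)^2*(x - 1)*(x + 1)*(x - 3)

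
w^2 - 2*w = w*(w - 2)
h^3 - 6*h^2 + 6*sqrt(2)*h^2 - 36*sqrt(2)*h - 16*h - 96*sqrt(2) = (h - 8)*(h + 2)*(h + 6*sqrt(2))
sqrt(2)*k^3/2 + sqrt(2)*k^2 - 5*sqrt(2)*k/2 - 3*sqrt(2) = (k - 2)*(k + 3)*(sqrt(2)*k/2 + sqrt(2)/2)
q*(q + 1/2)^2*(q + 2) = q^4 + 3*q^3 + 9*q^2/4 + q/2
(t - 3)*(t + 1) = t^2 - 2*t - 3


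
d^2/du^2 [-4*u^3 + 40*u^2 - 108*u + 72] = 80 - 24*u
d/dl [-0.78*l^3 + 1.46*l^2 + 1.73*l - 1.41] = -2.34*l^2 + 2.92*l + 1.73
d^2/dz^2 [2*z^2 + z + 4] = 4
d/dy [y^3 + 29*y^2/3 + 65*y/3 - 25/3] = 3*y^2 + 58*y/3 + 65/3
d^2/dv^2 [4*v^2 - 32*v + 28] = 8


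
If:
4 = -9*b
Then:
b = -4/9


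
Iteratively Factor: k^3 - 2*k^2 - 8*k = (k - 4)*(k^2 + 2*k) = (k - 4)*(k + 2)*(k)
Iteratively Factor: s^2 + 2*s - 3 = (s - 1)*(s + 3)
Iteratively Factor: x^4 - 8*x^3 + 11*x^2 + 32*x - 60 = (x - 2)*(x^3 - 6*x^2 - x + 30) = (x - 3)*(x - 2)*(x^2 - 3*x - 10) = (x - 5)*(x - 3)*(x - 2)*(x + 2)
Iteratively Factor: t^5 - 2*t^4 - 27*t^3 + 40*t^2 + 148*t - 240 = (t + 3)*(t^4 - 5*t^3 - 12*t^2 + 76*t - 80) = (t - 2)*(t + 3)*(t^3 - 3*t^2 - 18*t + 40) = (t - 5)*(t - 2)*(t + 3)*(t^2 + 2*t - 8) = (t - 5)*(t - 2)^2*(t + 3)*(t + 4)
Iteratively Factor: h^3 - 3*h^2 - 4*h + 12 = (h + 2)*(h^2 - 5*h + 6) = (h - 3)*(h + 2)*(h - 2)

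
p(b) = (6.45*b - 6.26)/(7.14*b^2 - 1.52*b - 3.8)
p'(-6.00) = -0.03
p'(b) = (1.52 - 14.28*b)*(6.45*b - 6.26)/(7.14*b^2 - 1.52*b - 3.8)^2 + 6.45/(7.14*b^2 - 1.52*b - 3.8) = (-46.053*b^2 + 89.3928*b - 34.0252)/(50.9796*b^4 - 21.7056*b^3 - 51.9536*b^2 + 11.552*b + 14.44)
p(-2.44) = -0.52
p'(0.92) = 12.94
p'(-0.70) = -204.91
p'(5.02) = -0.03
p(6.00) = 0.13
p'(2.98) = -0.06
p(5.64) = 0.14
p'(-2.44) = -0.29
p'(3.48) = -0.05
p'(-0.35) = -12.39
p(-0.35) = 3.56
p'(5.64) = -0.02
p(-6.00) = -0.17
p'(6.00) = -0.02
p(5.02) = 0.16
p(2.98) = 0.24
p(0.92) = -0.39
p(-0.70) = -14.13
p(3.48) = 0.21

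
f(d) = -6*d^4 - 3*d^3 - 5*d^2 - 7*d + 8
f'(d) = -24*d^3 - 9*d^2 - 10*d - 7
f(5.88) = -7988.26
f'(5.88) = -5256.11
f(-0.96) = 7.67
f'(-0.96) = 15.54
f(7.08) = -16432.81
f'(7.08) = -9046.42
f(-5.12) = -3807.75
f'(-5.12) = 3029.50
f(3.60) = -1229.74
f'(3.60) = -1279.38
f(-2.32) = -139.03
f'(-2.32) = 267.45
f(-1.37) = -5.22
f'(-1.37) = 51.52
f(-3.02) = -432.92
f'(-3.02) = 602.16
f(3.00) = -625.00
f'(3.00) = -766.00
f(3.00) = -625.00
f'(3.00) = -766.00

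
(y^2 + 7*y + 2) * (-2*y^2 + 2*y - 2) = -2*y^4 - 12*y^3 + 8*y^2 - 10*y - 4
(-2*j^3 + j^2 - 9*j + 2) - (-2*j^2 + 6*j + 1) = -2*j^3 + 3*j^2 - 15*j + 1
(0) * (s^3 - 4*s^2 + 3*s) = 0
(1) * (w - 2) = w - 2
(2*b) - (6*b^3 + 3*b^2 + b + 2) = -6*b^3 - 3*b^2 + b - 2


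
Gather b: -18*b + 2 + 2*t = -18*b + 2*t + 2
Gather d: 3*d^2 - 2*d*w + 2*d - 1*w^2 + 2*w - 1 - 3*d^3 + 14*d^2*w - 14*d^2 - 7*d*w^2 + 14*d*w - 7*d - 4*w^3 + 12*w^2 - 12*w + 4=-3*d^3 + d^2*(14*w - 11) + d*(-7*w^2 + 12*w - 5) - 4*w^3 + 11*w^2 - 10*w + 3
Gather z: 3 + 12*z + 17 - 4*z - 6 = 8*z + 14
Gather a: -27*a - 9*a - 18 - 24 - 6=-36*a - 48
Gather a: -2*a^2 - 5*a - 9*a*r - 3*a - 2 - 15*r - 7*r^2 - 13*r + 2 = -2*a^2 + a*(-9*r - 8) - 7*r^2 - 28*r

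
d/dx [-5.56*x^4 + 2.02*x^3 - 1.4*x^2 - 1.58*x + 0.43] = -22.24*x^3 + 6.06*x^2 - 2.8*x - 1.58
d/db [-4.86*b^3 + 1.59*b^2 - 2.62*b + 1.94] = -14.58*b^2 + 3.18*b - 2.62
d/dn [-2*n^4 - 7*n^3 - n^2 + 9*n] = -8*n^3 - 21*n^2 - 2*n + 9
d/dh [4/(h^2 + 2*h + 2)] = 8*(-h - 1)/(h^2 + 2*h + 2)^2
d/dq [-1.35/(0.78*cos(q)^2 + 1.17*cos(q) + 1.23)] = -(2.106*cos(q) + 1.5795)*sin(q)/(0.78*cos(q)^2 + 1.17*cos(q) + 1.23)^2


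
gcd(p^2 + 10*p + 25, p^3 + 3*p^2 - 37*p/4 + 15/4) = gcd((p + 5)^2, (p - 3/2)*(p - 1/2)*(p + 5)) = p + 5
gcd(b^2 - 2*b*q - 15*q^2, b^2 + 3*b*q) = b + 3*q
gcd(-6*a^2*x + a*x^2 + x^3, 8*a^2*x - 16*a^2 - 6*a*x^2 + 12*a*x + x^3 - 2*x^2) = -2*a + x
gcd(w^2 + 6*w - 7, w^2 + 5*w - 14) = w + 7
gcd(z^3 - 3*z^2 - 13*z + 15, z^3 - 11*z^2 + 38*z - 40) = z - 5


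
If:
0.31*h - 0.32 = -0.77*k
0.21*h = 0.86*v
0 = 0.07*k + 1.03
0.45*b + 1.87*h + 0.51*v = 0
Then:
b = -166.57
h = 37.58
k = -14.71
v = 9.18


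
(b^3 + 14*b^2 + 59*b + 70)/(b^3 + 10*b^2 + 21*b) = (b^2 + 7*b + 10)/(b*(b + 3))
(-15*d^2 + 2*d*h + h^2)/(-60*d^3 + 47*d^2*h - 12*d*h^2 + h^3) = (5*d + h)/(20*d^2 - 9*d*h + h^2)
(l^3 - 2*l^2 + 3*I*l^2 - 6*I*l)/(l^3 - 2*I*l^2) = (l^2 + l*(-2 + 3*I) - 6*I)/(l*(l - 2*I))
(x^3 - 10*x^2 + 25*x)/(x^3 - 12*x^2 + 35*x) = (x - 5)/(x - 7)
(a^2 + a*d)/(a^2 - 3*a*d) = (a + d)/(a - 3*d)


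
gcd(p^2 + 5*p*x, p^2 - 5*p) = p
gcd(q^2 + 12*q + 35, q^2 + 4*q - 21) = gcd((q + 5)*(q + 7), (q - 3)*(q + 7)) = q + 7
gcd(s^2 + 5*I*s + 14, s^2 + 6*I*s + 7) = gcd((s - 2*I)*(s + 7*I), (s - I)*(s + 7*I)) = s + 7*I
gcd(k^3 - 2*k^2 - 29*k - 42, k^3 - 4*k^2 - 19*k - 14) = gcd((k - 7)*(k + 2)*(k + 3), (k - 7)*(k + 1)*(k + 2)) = k^2 - 5*k - 14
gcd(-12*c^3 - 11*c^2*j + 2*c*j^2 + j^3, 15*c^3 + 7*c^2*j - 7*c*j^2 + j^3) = 3*c^2 + 2*c*j - j^2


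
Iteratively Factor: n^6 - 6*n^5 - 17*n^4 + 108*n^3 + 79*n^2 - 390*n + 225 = (n + 3)*(n^5 - 9*n^4 + 10*n^3 + 78*n^2 - 155*n + 75) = (n - 1)*(n + 3)*(n^4 - 8*n^3 + 2*n^2 + 80*n - 75) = (n - 1)*(n + 3)^2*(n^3 - 11*n^2 + 35*n - 25) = (n - 5)*(n - 1)*(n + 3)^2*(n^2 - 6*n + 5) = (n - 5)*(n - 1)^2*(n + 3)^2*(n - 5)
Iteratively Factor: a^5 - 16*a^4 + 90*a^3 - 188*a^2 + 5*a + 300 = (a - 5)*(a^4 - 11*a^3 + 35*a^2 - 13*a - 60) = (a - 5)*(a - 4)*(a^3 - 7*a^2 + 7*a + 15) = (a - 5)^2*(a - 4)*(a^2 - 2*a - 3) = (a - 5)^2*(a - 4)*(a + 1)*(a - 3)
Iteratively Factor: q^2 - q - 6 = (q - 3)*(q + 2)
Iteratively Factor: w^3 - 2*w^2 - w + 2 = (w - 2)*(w^2 - 1) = (w - 2)*(w - 1)*(w + 1)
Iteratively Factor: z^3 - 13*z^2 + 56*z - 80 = (z - 4)*(z^2 - 9*z + 20) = (z - 4)^2*(z - 5)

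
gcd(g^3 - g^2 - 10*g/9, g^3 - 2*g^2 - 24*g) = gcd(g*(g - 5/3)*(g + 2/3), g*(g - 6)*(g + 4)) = g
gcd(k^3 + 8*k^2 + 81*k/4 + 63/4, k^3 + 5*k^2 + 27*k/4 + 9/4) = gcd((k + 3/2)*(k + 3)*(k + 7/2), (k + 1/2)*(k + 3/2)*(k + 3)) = k^2 + 9*k/2 + 9/2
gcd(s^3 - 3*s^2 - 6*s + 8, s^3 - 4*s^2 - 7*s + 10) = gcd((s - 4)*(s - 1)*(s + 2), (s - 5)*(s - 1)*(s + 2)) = s^2 + s - 2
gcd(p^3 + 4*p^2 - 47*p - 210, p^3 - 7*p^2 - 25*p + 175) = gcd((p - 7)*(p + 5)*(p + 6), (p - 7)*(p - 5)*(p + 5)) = p^2 - 2*p - 35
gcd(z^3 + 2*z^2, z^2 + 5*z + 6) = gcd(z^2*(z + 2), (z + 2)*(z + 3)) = z + 2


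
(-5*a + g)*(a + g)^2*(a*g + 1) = -5*a^4*g - 9*a^3*g^2 - 5*a^3 - 3*a^2*g^3 - 9*a^2*g + a*g^4 - 3*a*g^2 + g^3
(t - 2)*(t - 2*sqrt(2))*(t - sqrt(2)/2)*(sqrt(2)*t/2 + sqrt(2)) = sqrt(2)*t^4/2 - 5*t^3/2 - sqrt(2)*t^2 + 10*t - 4*sqrt(2)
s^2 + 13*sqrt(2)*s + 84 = (s + 6*sqrt(2))*(s + 7*sqrt(2))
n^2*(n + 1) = n^3 + n^2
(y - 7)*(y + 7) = y^2 - 49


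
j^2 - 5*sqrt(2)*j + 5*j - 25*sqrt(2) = (j + 5)*(j - 5*sqrt(2))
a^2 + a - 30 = (a - 5)*(a + 6)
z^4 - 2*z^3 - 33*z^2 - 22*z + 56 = (z - 7)*(z - 1)*(z + 2)*(z + 4)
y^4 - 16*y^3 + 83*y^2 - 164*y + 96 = (y - 8)*(y - 4)*(y - 3)*(y - 1)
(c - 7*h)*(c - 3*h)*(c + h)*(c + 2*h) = c^4 - 7*c^3*h - 7*c^2*h^2 + 43*c*h^3 + 42*h^4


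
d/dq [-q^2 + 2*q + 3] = 2 - 2*q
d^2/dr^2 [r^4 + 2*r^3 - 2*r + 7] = 12*r*(r + 1)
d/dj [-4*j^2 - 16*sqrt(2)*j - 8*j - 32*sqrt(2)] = -8*j - 16*sqrt(2) - 8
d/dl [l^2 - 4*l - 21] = 2*l - 4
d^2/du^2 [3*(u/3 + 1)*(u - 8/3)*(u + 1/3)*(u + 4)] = 12*u^2 + 28*u - 94/9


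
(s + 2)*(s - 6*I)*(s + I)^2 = s^4 + 2*s^3 - 4*I*s^3 + 11*s^2 - 8*I*s^2 + 22*s + 6*I*s + 12*I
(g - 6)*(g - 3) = g^2 - 9*g + 18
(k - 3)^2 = k^2 - 6*k + 9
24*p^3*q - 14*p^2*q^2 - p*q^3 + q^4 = q*(-3*p + q)*(-2*p + q)*(4*p + q)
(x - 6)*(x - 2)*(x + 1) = x^3 - 7*x^2 + 4*x + 12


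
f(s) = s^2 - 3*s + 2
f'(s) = 2*s - 3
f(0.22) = 1.39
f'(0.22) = -2.56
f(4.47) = 8.57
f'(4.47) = 5.94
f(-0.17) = 2.54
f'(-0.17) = -3.34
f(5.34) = 14.50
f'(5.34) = 7.68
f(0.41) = 0.94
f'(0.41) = -2.18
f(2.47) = 0.69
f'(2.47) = 1.94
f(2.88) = 1.65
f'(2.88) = 2.76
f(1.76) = -0.18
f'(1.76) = 0.52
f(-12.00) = 182.00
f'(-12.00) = -27.00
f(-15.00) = 272.00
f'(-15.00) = -33.00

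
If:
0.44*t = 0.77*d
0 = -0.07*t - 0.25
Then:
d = -2.04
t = -3.57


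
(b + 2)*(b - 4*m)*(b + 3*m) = b^3 - b^2*m + 2*b^2 - 12*b*m^2 - 2*b*m - 24*m^2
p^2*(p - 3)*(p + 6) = p^4 + 3*p^3 - 18*p^2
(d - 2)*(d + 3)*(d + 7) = d^3 + 8*d^2 + d - 42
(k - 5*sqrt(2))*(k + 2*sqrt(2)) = k^2 - 3*sqrt(2)*k - 20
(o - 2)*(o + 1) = o^2 - o - 2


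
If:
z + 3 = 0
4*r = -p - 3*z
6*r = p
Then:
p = 27/5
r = 9/10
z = -3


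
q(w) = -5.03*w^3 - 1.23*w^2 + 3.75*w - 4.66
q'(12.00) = -2198.73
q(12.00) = -8828.62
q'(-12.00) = -2139.69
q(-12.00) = 8465.06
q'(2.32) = -83.18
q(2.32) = -65.39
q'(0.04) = 3.63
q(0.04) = -4.51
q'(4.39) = -297.87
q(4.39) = -437.46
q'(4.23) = -276.66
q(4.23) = -391.51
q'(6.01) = -556.09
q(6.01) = -1118.47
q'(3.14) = -152.76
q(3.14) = -160.74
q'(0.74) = -6.33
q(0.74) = -4.60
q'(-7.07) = -733.13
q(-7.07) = 1684.91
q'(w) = -15.09*w^2 - 2.46*w + 3.75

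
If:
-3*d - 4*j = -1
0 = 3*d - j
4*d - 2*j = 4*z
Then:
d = 1/15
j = 1/5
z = -1/30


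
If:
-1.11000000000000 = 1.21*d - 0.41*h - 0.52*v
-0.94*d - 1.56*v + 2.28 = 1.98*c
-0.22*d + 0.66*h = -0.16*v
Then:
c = 1.6424807076981 - 0.973917606328674*v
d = 0.391869000564653*v - 1.03416149068323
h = -0.111801242236025*v - 0.34472049689441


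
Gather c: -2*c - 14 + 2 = -2*c - 12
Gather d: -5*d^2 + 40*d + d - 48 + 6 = -5*d^2 + 41*d - 42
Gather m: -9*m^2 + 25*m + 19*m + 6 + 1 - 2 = -9*m^2 + 44*m + 5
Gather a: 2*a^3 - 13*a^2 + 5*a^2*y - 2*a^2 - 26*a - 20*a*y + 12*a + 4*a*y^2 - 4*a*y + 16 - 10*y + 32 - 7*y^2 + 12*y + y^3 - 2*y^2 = 2*a^3 + a^2*(5*y - 15) + a*(4*y^2 - 24*y - 14) + y^3 - 9*y^2 + 2*y + 48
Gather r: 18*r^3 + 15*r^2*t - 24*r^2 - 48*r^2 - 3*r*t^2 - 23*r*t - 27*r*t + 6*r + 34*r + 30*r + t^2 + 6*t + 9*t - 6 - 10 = 18*r^3 + r^2*(15*t - 72) + r*(-3*t^2 - 50*t + 70) + t^2 + 15*t - 16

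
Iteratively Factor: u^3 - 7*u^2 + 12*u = (u)*(u^2 - 7*u + 12) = u*(u - 3)*(u - 4)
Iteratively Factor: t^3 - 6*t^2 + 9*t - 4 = (t - 1)*(t^2 - 5*t + 4) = (t - 1)^2*(t - 4)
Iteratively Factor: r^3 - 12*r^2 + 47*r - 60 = (r - 3)*(r^2 - 9*r + 20) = (r - 4)*(r - 3)*(r - 5)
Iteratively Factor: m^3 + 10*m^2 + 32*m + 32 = (m + 2)*(m^2 + 8*m + 16) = (m + 2)*(m + 4)*(m + 4)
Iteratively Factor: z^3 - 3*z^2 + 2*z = (z)*(z^2 - 3*z + 2) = z*(z - 2)*(z - 1)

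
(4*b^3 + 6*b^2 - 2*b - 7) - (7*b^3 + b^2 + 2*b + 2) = -3*b^3 + 5*b^2 - 4*b - 9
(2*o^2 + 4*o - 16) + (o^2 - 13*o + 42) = 3*o^2 - 9*o + 26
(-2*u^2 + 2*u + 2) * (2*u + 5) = -4*u^3 - 6*u^2 + 14*u + 10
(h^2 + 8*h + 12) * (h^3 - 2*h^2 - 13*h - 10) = h^5 + 6*h^4 - 17*h^3 - 138*h^2 - 236*h - 120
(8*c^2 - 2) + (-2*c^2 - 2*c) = 6*c^2 - 2*c - 2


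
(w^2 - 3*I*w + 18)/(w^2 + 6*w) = (w^2 - 3*I*w + 18)/(w*(w + 6))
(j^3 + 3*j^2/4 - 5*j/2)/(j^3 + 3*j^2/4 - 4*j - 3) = j*(4*j - 5)/(4*j^2 - 5*j - 6)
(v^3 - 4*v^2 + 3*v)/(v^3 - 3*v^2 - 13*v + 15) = v*(v - 3)/(v^2 - 2*v - 15)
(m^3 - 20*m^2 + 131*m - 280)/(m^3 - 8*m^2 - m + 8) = (m^2 - 12*m + 35)/(m^2 - 1)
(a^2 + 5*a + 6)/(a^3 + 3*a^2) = (a + 2)/a^2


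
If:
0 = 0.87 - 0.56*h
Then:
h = 1.55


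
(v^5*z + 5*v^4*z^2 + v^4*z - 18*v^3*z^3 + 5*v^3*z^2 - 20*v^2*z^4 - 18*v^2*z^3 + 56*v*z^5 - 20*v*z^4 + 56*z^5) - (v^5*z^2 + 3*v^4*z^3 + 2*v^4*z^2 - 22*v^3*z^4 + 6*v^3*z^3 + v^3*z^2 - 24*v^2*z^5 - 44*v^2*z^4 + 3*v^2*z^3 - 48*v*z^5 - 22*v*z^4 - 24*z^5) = -v^5*z^2 + v^5*z - 3*v^4*z^3 + 3*v^4*z^2 + v^4*z + 22*v^3*z^4 - 24*v^3*z^3 + 4*v^3*z^2 + 24*v^2*z^5 + 24*v^2*z^4 - 21*v^2*z^3 + 104*v*z^5 + 2*v*z^4 + 80*z^5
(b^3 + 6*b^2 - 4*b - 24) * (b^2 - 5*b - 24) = b^5 + b^4 - 58*b^3 - 148*b^2 + 216*b + 576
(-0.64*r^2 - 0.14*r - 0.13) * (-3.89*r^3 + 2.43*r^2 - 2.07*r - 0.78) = 2.4896*r^5 - 1.0106*r^4 + 1.4903*r^3 + 0.4731*r^2 + 0.3783*r + 0.1014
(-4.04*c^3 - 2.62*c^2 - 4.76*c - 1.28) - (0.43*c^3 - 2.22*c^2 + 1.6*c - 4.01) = -4.47*c^3 - 0.4*c^2 - 6.36*c + 2.73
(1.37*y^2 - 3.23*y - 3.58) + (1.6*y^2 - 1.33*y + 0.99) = 2.97*y^2 - 4.56*y - 2.59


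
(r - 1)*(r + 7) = r^2 + 6*r - 7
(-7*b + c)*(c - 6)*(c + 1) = -7*b*c^2 + 35*b*c + 42*b + c^3 - 5*c^2 - 6*c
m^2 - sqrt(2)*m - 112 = (m - 8*sqrt(2))*(m + 7*sqrt(2))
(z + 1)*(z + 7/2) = z^2 + 9*z/2 + 7/2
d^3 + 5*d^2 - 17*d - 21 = (d - 3)*(d + 1)*(d + 7)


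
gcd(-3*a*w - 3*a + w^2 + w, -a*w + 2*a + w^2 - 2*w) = 1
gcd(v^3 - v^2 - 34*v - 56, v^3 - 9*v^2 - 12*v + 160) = v + 4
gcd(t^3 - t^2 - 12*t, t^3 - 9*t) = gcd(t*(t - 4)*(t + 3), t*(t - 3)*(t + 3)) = t^2 + 3*t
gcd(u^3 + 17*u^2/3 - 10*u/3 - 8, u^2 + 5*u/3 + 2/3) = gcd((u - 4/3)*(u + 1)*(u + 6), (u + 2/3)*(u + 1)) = u + 1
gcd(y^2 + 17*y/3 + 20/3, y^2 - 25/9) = y + 5/3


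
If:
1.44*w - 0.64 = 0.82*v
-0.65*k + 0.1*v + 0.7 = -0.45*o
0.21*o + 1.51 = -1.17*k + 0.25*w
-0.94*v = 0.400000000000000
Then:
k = -0.78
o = -2.59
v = -0.43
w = 0.20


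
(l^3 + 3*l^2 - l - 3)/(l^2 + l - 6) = (l^2 - 1)/(l - 2)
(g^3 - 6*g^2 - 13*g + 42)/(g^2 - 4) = (g^2 - 4*g - 21)/(g + 2)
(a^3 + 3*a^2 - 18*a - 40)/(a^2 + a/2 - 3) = 2*(a^2 + a - 20)/(2*a - 3)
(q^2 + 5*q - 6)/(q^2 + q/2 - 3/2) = 2*(q + 6)/(2*q + 3)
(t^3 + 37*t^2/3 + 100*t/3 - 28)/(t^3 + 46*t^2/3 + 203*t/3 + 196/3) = (3*t^2 + 16*t - 12)/(3*t^2 + 25*t + 28)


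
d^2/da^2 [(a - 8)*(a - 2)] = 2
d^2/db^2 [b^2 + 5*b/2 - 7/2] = 2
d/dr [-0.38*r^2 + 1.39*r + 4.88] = 1.39 - 0.76*r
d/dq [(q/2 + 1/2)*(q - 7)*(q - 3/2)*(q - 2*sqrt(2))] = 2*q^3 - 45*q^2/4 - 3*sqrt(2)*q^2 + 2*q + 15*sqrt(2)*q - 2*sqrt(2) + 21/4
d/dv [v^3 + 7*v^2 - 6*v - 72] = 3*v^2 + 14*v - 6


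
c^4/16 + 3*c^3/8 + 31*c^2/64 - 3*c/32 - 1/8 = (c/4 + 1/2)*(c/4 + 1)*(c - 1/2)*(c + 1/2)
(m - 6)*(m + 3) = m^2 - 3*m - 18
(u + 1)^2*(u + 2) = u^3 + 4*u^2 + 5*u + 2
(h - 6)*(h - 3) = h^2 - 9*h + 18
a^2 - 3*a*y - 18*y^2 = (a - 6*y)*(a + 3*y)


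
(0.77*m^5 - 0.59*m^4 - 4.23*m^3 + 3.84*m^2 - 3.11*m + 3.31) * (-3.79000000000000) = -2.9183*m^5 + 2.2361*m^4 + 16.0317*m^3 - 14.5536*m^2 + 11.7869*m - 12.5449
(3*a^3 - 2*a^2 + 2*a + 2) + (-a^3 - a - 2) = 2*a^3 - 2*a^2 + a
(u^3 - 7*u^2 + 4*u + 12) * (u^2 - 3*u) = u^5 - 10*u^4 + 25*u^3 - 36*u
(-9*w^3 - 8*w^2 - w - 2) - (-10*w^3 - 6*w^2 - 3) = w^3 - 2*w^2 - w + 1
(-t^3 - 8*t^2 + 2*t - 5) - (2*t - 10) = -t^3 - 8*t^2 + 5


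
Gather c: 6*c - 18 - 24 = 6*c - 42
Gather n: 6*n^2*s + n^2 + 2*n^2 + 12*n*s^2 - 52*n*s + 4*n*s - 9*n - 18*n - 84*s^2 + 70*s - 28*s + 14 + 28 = n^2*(6*s + 3) + n*(12*s^2 - 48*s - 27) - 84*s^2 + 42*s + 42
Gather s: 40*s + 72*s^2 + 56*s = 72*s^2 + 96*s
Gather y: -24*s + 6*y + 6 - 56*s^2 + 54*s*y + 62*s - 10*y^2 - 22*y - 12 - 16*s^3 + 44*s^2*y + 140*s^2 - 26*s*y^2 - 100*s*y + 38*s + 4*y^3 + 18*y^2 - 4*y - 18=-16*s^3 + 84*s^2 + 76*s + 4*y^3 + y^2*(8 - 26*s) + y*(44*s^2 - 46*s - 20) - 24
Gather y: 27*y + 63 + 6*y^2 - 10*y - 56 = 6*y^2 + 17*y + 7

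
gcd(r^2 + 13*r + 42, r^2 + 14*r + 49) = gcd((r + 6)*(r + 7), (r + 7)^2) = r + 7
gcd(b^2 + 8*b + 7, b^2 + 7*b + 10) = 1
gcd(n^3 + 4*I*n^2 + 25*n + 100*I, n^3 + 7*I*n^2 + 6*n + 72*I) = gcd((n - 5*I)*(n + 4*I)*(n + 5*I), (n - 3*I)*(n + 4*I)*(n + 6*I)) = n + 4*I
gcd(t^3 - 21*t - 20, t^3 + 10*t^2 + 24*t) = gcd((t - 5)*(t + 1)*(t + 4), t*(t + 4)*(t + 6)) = t + 4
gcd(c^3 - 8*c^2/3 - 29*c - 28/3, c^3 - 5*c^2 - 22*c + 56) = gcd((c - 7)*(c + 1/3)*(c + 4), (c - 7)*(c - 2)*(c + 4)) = c^2 - 3*c - 28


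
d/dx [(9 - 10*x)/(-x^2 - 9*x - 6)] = (-10*x^2 + 18*x + 141)/(x^4 + 18*x^3 + 93*x^2 + 108*x + 36)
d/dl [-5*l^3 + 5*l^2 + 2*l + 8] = -15*l^2 + 10*l + 2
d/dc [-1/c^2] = 2/c^3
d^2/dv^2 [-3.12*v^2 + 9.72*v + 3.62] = -6.24000000000000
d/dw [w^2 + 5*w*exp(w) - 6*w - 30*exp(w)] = 5*w*exp(w) + 2*w - 25*exp(w) - 6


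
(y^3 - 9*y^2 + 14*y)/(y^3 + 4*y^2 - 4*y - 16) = y*(y - 7)/(y^2 + 6*y + 8)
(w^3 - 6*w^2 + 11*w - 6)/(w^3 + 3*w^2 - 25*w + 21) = (w - 2)/(w + 7)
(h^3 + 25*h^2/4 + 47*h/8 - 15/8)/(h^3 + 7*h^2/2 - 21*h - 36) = (4*h^2 + 19*h - 5)/(4*(h^2 + 2*h - 24))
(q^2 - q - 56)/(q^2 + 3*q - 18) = (q^2 - q - 56)/(q^2 + 3*q - 18)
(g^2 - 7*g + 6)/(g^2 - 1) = (g - 6)/(g + 1)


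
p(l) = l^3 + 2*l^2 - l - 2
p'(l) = 3*l^2 + 4*l - 1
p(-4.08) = -32.54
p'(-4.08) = 32.62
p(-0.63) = -0.83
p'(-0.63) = -2.33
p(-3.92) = -27.58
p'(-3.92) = 29.42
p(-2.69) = -4.30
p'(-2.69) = 9.95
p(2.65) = 28.00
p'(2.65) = 30.67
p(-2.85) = -6.05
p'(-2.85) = 11.97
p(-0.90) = -0.21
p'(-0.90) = -2.17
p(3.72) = 73.44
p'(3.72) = 55.40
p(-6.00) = -140.00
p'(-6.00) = 83.00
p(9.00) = 880.00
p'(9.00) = 278.00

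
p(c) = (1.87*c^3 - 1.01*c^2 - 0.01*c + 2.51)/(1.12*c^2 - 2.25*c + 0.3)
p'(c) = (2.25 - 2.24*c)*(1.87*c^3 - 1.01*c^2 - 0.01*c + 2.51)/(1.12*c^2 - 2.25*c + 0.3)^2 + (5.61*c^2 - 2.02*c - 0.01)/(1.12*c^2 - 2.25*c + 0.3)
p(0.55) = -4.19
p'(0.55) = 6.17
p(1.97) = 60.10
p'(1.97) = -524.02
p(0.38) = -6.26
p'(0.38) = 22.19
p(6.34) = 14.12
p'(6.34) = 1.42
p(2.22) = 21.79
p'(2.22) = -43.85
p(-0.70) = 0.57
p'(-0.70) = 2.61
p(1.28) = -6.39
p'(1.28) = -14.15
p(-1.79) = -1.44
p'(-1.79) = 1.58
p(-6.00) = -8.09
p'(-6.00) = 1.61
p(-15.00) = -22.85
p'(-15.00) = 1.66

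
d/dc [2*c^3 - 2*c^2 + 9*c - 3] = 6*c^2 - 4*c + 9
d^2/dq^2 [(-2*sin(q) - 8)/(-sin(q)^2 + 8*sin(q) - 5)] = 2*(-9*sin(q)^5 - 24*sin(q)^4 - 192*sin(q)^2 - 306*sin(q) - 69*sin(3*q)/2 + sin(5*q)/2 + 552)/(sin(q)^2 - 8*sin(q) + 5)^3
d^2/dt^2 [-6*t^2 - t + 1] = -12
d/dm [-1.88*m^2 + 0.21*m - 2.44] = 0.21 - 3.76*m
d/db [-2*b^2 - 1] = -4*b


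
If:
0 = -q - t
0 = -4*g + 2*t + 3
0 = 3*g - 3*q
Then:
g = 1/2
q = 1/2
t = -1/2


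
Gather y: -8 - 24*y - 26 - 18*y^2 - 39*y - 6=-18*y^2 - 63*y - 40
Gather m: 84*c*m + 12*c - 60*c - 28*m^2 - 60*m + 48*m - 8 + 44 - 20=-48*c - 28*m^2 + m*(84*c - 12) + 16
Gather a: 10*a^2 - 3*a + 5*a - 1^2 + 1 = 10*a^2 + 2*a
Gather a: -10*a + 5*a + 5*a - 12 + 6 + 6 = 0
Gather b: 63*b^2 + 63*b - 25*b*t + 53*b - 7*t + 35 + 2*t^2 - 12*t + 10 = 63*b^2 + b*(116 - 25*t) + 2*t^2 - 19*t + 45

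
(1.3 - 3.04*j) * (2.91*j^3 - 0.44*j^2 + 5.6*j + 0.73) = -8.8464*j^4 + 5.1206*j^3 - 17.596*j^2 + 5.0608*j + 0.949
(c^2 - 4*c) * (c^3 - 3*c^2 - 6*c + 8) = c^5 - 7*c^4 + 6*c^3 + 32*c^2 - 32*c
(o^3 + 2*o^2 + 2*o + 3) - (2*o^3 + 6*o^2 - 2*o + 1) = -o^3 - 4*o^2 + 4*o + 2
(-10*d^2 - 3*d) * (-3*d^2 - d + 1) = 30*d^4 + 19*d^3 - 7*d^2 - 3*d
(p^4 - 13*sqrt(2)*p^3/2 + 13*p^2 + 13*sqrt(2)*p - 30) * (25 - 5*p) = -5*p^5 + 25*p^4 + 65*sqrt(2)*p^4/2 - 325*sqrt(2)*p^3/2 - 65*p^3 - 65*sqrt(2)*p^2 + 325*p^2 + 150*p + 325*sqrt(2)*p - 750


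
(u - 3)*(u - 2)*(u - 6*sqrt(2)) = u^3 - 6*sqrt(2)*u^2 - 5*u^2 + 6*u + 30*sqrt(2)*u - 36*sqrt(2)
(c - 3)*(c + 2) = c^2 - c - 6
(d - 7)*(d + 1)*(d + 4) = d^3 - 2*d^2 - 31*d - 28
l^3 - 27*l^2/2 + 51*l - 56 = (l - 8)*(l - 7/2)*(l - 2)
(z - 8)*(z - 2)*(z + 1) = z^3 - 9*z^2 + 6*z + 16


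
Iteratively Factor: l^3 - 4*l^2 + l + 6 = (l + 1)*(l^2 - 5*l + 6) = (l - 3)*(l + 1)*(l - 2)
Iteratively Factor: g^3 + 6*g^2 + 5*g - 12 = (g + 4)*(g^2 + 2*g - 3) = (g + 3)*(g + 4)*(g - 1)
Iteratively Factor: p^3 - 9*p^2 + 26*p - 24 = (p - 2)*(p^2 - 7*p + 12) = (p - 4)*(p - 2)*(p - 3)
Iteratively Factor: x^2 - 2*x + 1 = (x - 1)*(x - 1)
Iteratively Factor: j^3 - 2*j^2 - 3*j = (j + 1)*(j^2 - 3*j) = j*(j + 1)*(j - 3)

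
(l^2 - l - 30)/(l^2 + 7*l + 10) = (l - 6)/(l + 2)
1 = 1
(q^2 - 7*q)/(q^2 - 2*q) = (q - 7)/(q - 2)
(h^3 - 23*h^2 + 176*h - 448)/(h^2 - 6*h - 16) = (h^2 - 15*h + 56)/(h + 2)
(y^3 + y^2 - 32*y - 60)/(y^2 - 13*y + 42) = (y^2 + 7*y + 10)/(y - 7)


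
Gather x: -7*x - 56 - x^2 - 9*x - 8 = -x^2 - 16*x - 64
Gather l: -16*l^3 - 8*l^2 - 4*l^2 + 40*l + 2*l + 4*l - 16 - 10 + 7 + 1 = -16*l^3 - 12*l^2 + 46*l - 18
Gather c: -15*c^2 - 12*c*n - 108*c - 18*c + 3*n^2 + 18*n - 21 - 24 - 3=-15*c^2 + c*(-12*n - 126) + 3*n^2 + 18*n - 48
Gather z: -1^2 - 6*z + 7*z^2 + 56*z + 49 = 7*z^2 + 50*z + 48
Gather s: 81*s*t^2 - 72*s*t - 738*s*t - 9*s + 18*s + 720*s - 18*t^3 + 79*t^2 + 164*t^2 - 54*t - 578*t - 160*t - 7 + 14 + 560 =s*(81*t^2 - 810*t + 729) - 18*t^3 + 243*t^2 - 792*t + 567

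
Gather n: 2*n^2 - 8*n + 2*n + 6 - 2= 2*n^2 - 6*n + 4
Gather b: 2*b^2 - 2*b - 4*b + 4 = 2*b^2 - 6*b + 4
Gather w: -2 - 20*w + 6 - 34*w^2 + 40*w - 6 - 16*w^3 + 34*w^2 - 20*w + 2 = -16*w^3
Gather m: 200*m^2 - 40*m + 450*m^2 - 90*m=650*m^2 - 130*m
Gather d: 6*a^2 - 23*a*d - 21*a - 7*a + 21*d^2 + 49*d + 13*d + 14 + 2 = 6*a^2 - 28*a + 21*d^2 + d*(62 - 23*a) + 16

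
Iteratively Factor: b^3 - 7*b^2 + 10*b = (b)*(b^2 - 7*b + 10) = b*(b - 5)*(b - 2)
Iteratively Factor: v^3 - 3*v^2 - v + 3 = (v - 1)*(v^2 - 2*v - 3) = (v - 3)*(v - 1)*(v + 1)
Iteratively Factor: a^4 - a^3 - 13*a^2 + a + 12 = (a + 1)*(a^3 - 2*a^2 - 11*a + 12) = (a - 1)*(a + 1)*(a^2 - a - 12) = (a - 1)*(a + 1)*(a + 3)*(a - 4)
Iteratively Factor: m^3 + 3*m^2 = (m)*(m^2 + 3*m) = m^2*(m + 3)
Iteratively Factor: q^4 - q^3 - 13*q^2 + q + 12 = (q - 1)*(q^3 - 13*q - 12) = (q - 4)*(q - 1)*(q^2 + 4*q + 3) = (q - 4)*(q - 1)*(q + 3)*(q + 1)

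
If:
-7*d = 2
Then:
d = -2/7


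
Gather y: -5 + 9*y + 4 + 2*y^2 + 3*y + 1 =2*y^2 + 12*y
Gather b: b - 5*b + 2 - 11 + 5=-4*b - 4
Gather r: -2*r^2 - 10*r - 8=-2*r^2 - 10*r - 8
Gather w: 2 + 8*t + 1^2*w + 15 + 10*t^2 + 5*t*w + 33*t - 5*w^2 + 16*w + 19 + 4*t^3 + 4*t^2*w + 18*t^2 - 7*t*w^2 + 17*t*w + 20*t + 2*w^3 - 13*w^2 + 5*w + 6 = 4*t^3 + 28*t^2 + 61*t + 2*w^3 + w^2*(-7*t - 18) + w*(4*t^2 + 22*t + 22) + 42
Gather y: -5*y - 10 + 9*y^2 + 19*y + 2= 9*y^2 + 14*y - 8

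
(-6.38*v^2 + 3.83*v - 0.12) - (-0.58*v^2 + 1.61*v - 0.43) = -5.8*v^2 + 2.22*v + 0.31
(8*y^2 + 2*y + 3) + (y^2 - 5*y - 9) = 9*y^2 - 3*y - 6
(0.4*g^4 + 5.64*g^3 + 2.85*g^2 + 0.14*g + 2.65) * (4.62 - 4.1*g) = -1.64*g^5 - 21.276*g^4 + 14.3718*g^3 + 12.593*g^2 - 10.2182*g + 12.243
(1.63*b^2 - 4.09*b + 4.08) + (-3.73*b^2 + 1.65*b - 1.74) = -2.1*b^2 - 2.44*b + 2.34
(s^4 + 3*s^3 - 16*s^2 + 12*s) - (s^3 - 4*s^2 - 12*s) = s^4 + 2*s^3 - 12*s^2 + 24*s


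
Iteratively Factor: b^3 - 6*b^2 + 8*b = (b - 2)*(b^2 - 4*b) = (b - 4)*(b - 2)*(b)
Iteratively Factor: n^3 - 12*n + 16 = (n - 2)*(n^2 + 2*n - 8) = (n - 2)*(n + 4)*(n - 2)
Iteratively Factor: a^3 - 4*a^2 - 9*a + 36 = (a - 4)*(a^2 - 9) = (a - 4)*(a - 3)*(a + 3)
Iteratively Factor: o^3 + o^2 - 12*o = (o)*(o^2 + o - 12) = o*(o + 4)*(o - 3)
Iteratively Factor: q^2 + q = (q + 1)*(q)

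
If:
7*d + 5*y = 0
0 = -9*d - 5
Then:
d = -5/9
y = 7/9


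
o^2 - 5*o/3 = o*(o - 5/3)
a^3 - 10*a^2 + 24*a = a*(a - 6)*(a - 4)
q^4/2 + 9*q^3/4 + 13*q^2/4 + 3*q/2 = q*(q/2 + 1)*(q + 1)*(q + 3/2)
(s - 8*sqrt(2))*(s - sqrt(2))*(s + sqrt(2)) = s^3 - 8*sqrt(2)*s^2 - 2*s + 16*sqrt(2)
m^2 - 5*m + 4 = (m - 4)*(m - 1)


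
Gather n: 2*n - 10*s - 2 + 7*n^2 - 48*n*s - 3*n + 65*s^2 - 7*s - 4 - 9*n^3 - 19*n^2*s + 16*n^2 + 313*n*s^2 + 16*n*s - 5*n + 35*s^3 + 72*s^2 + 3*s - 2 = -9*n^3 + n^2*(23 - 19*s) + n*(313*s^2 - 32*s - 6) + 35*s^3 + 137*s^2 - 14*s - 8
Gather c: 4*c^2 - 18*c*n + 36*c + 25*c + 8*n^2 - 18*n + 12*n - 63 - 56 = 4*c^2 + c*(61 - 18*n) + 8*n^2 - 6*n - 119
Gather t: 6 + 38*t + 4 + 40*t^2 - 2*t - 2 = 40*t^2 + 36*t + 8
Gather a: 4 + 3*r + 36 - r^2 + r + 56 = -r^2 + 4*r + 96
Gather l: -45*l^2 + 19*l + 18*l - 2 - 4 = -45*l^2 + 37*l - 6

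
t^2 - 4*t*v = t*(t - 4*v)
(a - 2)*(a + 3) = a^2 + a - 6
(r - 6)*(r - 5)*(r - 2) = r^3 - 13*r^2 + 52*r - 60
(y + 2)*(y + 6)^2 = y^3 + 14*y^2 + 60*y + 72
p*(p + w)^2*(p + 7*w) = p^4 + 9*p^3*w + 15*p^2*w^2 + 7*p*w^3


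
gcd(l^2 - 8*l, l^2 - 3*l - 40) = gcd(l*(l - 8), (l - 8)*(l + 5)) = l - 8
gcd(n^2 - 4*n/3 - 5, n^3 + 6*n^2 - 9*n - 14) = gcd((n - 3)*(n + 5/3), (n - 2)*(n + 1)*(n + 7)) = 1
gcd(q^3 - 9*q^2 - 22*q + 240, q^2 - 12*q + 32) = q - 8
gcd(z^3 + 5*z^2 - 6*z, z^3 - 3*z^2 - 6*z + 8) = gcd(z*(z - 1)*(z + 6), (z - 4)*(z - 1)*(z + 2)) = z - 1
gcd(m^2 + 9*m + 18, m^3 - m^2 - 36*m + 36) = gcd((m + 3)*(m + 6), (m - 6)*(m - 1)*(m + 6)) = m + 6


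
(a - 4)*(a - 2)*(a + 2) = a^3 - 4*a^2 - 4*a + 16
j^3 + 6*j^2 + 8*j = j*(j + 2)*(j + 4)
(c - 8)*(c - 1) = c^2 - 9*c + 8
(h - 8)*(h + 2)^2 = h^3 - 4*h^2 - 28*h - 32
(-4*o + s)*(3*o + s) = -12*o^2 - o*s + s^2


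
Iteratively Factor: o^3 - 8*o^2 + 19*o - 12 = (o - 3)*(o^2 - 5*o + 4) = (o - 4)*(o - 3)*(o - 1)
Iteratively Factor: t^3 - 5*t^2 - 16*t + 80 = (t - 5)*(t^2 - 16) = (t - 5)*(t + 4)*(t - 4)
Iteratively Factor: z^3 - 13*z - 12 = (z + 3)*(z^2 - 3*z - 4) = (z - 4)*(z + 3)*(z + 1)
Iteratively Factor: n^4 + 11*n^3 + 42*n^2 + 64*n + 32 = (n + 2)*(n^3 + 9*n^2 + 24*n + 16) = (n + 1)*(n + 2)*(n^2 + 8*n + 16) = (n + 1)*(n + 2)*(n + 4)*(n + 4)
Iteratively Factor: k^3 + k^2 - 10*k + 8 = (k - 2)*(k^2 + 3*k - 4) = (k - 2)*(k - 1)*(k + 4)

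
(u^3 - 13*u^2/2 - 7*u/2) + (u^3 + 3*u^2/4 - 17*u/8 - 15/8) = 2*u^3 - 23*u^2/4 - 45*u/8 - 15/8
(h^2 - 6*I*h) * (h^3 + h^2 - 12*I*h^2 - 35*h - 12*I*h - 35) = h^5 + h^4 - 18*I*h^4 - 107*h^3 - 18*I*h^3 - 107*h^2 + 210*I*h^2 + 210*I*h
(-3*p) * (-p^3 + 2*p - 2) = 3*p^4 - 6*p^2 + 6*p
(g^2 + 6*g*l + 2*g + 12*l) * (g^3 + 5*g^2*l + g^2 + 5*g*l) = g^5 + 11*g^4*l + 3*g^4 + 30*g^3*l^2 + 33*g^3*l + 2*g^3 + 90*g^2*l^2 + 22*g^2*l + 60*g*l^2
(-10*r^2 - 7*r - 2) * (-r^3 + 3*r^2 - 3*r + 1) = 10*r^5 - 23*r^4 + 11*r^3 + 5*r^2 - r - 2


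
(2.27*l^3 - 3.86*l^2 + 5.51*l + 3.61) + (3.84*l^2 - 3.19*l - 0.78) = 2.27*l^3 - 0.02*l^2 + 2.32*l + 2.83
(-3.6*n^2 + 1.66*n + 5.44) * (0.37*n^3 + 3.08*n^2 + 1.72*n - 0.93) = -1.332*n^5 - 10.4738*n^4 + 0.9336*n^3 + 22.9584*n^2 + 7.813*n - 5.0592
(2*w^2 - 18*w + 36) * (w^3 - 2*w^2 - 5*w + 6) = 2*w^5 - 22*w^4 + 62*w^3 + 30*w^2 - 288*w + 216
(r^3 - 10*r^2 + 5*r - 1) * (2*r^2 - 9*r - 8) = 2*r^5 - 29*r^4 + 92*r^3 + 33*r^2 - 31*r + 8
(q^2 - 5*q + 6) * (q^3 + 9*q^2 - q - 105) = q^5 + 4*q^4 - 40*q^3 - 46*q^2 + 519*q - 630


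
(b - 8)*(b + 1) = b^2 - 7*b - 8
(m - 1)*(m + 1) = m^2 - 1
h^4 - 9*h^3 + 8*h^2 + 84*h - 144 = (h - 6)*(h - 4)*(h - 2)*(h + 3)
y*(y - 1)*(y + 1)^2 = y^4 + y^3 - y^2 - y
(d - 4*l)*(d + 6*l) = d^2 + 2*d*l - 24*l^2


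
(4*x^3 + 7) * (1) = 4*x^3 + 7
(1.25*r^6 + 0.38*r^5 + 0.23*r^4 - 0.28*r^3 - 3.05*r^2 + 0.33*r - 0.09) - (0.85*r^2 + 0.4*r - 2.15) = 1.25*r^6 + 0.38*r^5 + 0.23*r^4 - 0.28*r^3 - 3.9*r^2 - 0.07*r + 2.06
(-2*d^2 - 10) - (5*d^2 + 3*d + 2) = -7*d^2 - 3*d - 12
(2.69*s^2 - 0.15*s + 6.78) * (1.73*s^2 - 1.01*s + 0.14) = 4.6537*s^4 - 2.9764*s^3 + 12.2575*s^2 - 6.8688*s + 0.9492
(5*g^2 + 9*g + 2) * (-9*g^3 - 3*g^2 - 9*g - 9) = -45*g^5 - 96*g^4 - 90*g^3 - 132*g^2 - 99*g - 18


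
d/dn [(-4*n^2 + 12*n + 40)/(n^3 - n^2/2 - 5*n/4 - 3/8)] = 32*(4*n^3 - 26*n^2 - 96*n + 91)/(32*n^5 - 48*n^4 - 48*n^3 + 40*n^2 + 42*n + 9)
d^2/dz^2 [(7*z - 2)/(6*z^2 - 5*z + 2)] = 2*((47 - 126*z)*(6*z^2 - 5*z + 2) + (7*z - 2)*(12*z - 5)^2)/(6*z^2 - 5*z + 2)^3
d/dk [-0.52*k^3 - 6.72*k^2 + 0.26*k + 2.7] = -1.56*k^2 - 13.44*k + 0.26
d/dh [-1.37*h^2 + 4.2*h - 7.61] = 4.2 - 2.74*h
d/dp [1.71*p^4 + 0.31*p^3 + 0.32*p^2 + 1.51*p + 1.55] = 6.84*p^3 + 0.93*p^2 + 0.64*p + 1.51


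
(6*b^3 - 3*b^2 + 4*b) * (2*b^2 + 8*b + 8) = 12*b^5 + 42*b^4 + 32*b^3 + 8*b^2 + 32*b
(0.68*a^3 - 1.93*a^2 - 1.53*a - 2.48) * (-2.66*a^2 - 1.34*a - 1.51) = -1.8088*a^5 + 4.2226*a^4 + 5.6292*a^3 + 11.5613*a^2 + 5.6335*a + 3.7448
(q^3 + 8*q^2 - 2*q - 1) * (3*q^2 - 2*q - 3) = 3*q^5 + 22*q^4 - 25*q^3 - 23*q^2 + 8*q + 3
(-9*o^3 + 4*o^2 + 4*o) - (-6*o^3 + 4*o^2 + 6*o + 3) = -3*o^3 - 2*o - 3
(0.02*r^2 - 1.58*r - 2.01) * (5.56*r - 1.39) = 0.1112*r^3 - 8.8126*r^2 - 8.9794*r + 2.7939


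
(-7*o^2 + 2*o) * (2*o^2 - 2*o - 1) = -14*o^4 + 18*o^3 + 3*o^2 - 2*o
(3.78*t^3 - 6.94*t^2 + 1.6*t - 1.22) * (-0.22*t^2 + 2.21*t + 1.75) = -0.8316*t^5 + 9.8806*t^4 - 9.0744*t^3 - 8.3406*t^2 + 0.103800000000001*t - 2.135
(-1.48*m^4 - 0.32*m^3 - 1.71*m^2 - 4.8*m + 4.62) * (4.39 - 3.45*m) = 5.106*m^5 - 5.3932*m^4 + 4.4947*m^3 + 9.0531*m^2 - 37.011*m + 20.2818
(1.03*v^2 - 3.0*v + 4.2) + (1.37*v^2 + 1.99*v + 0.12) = 2.4*v^2 - 1.01*v + 4.32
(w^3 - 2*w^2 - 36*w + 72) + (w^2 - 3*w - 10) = w^3 - w^2 - 39*w + 62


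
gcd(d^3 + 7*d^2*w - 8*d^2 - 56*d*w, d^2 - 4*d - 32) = d - 8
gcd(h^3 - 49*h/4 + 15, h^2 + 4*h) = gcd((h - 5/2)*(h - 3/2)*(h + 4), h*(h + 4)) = h + 4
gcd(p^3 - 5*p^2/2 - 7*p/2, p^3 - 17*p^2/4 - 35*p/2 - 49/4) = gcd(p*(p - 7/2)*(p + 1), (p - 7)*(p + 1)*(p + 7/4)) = p + 1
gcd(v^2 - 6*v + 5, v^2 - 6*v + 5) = v^2 - 6*v + 5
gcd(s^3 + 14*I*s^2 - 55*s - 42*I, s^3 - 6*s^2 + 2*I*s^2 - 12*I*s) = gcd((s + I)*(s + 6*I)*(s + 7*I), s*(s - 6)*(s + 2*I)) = 1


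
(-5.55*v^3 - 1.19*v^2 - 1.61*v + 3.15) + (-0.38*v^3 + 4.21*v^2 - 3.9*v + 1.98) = -5.93*v^3 + 3.02*v^2 - 5.51*v + 5.13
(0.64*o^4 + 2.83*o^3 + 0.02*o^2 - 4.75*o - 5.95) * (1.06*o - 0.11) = 0.6784*o^5 + 2.9294*o^4 - 0.2901*o^3 - 5.0372*o^2 - 5.7845*o + 0.6545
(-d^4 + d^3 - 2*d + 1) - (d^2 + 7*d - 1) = -d^4 + d^3 - d^2 - 9*d + 2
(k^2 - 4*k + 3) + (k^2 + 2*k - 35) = 2*k^2 - 2*k - 32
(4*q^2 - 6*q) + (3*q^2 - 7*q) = 7*q^2 - 13*q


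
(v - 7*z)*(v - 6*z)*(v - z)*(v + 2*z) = v^4 - 12*v^3*z + 27*v^2*z^2 + 68*v*z^3 - 84*z^4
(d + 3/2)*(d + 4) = d^2 + 11*d/2 + 6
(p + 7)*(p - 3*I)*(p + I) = p^3 + 7*p^2 - 2*I*p^2 + 3*p - 14*I*p + 21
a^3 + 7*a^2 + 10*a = a*(a + 2)*(a + 5)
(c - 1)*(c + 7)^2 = c^3 + 13*c^2 + 35*c - 49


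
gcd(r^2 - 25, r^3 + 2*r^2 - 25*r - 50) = r^2 - 25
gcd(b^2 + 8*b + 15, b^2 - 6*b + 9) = 1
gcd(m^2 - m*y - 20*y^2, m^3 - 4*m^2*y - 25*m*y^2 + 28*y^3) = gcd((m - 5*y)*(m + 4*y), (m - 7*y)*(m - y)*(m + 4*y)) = m + 4*y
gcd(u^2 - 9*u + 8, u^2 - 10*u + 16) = u - 8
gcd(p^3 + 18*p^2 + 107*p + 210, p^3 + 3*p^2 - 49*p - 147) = p + 7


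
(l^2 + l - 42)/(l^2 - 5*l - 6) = (l + 7)/(l + 1)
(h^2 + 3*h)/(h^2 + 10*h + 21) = h/(h + 7)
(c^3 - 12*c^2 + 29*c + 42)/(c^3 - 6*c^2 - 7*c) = (c - 6)/c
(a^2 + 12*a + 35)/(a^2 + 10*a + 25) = (a + 7)/(a + 5)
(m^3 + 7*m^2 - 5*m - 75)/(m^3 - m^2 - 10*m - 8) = (-m^3 - 7*m^2 + 5*m + 75)/(-m^3 + m^2 + 10*m + 8)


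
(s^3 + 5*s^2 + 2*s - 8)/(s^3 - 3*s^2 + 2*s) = (s^2 + 6*s + 8)/(s*(s - 2))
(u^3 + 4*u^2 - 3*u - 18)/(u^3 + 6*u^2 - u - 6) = (u^3 + 4*u^2 - 3*u - 18)/(u^3 + 6*u^2 - u - 6)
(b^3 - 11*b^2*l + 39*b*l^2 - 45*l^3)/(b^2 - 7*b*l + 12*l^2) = (b^2 - 8*b*l + 15*l^2)/(b - 4*l)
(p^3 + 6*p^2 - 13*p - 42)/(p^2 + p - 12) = (p^2 + 9*p + 14)/(p + 4)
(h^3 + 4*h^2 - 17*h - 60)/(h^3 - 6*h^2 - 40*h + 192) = (h^2 + 8*h + 15)/(h^2 - 2*h - 48)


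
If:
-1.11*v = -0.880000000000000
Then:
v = 0.79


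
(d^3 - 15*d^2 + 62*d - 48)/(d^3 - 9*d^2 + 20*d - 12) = (d - 8)/(d - 2)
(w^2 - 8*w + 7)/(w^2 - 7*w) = (w - 1)/w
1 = 1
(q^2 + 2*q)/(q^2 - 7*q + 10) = q*(q + 2)/(q^2 - 7*q + 10)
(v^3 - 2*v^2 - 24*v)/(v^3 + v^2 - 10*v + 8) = v*(v - 6)/(v^2 - 3*v + 2)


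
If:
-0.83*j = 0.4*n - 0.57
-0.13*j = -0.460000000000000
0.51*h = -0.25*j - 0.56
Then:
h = -2.83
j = 3.54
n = -5.92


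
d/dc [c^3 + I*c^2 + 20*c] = 3*c^2 + 2*I*c + 20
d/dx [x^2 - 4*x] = 2*x - 4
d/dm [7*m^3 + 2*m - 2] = 21*m^2 + 2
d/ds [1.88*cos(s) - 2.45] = -1.88*sin(s)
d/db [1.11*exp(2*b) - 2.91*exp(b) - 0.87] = (2.22*exp(b) - 2.91)*exp(b)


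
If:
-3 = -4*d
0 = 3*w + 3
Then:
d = 3/4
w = -1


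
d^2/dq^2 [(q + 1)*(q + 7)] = 2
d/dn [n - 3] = 1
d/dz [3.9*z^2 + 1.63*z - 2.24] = 7.8*z + 1.63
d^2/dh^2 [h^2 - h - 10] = 2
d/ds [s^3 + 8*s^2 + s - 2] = 3*s^2 + 16*s + 1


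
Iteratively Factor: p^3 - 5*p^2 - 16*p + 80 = (p - 5)*(p^2 - 16) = (p - 5)*(p + 4)*(p - 4)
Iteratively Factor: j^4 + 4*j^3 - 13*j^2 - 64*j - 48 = (j + 4)*(j^3 - 13*j - 12) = (j - 4)*(j + 4)*(j^2 + 4*j + 3) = (j - 4)*(j + 1)*(j + 4)*(j + 3)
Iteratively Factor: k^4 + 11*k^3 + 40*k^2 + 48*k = (k + 4)*(k^3 + 7*k^2 + 12*k) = (k + 3)*(k + 4)*(k^2 + 4*k) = (k + 3)*(k + 4)^2*(k)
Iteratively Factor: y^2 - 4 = (y + 2)*(y - 2)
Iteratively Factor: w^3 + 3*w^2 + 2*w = (w + 2)*(w^2 + w) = (w + 1)*(w + 2)*(w)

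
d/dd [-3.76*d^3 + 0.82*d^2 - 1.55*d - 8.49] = -11.28*d^2 + 1.64*d - 1.55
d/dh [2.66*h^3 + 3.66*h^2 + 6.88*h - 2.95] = 7.98*h^2 + 7.32*h + 6.88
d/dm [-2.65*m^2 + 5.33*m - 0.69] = 5.33 - 5.3*m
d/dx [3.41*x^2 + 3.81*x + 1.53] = 6.82*x + 3.81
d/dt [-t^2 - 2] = -2*t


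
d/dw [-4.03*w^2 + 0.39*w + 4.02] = 0.39 - 8.06*w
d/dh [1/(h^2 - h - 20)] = (1 - 2*h)/(-h^2 + h + 20)^2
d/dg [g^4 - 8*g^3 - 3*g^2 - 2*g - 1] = 4*g^3 - 24*g^2 - 6*g - 2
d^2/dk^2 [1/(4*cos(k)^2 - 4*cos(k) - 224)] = (4*sin(k)^4 - 227*sin(k)^2 - 209*cos(k)/4 - 3*cos(3*k)/4 + 109)/(4*(sin(k)^2 + cos(k) + 55)^3)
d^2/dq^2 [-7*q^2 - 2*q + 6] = -14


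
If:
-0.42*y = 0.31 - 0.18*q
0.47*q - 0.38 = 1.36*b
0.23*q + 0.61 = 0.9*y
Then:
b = 2.55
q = 8.18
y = 2.77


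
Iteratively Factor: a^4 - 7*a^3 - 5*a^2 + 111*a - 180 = (a - 5)*(a^3 - 2*a^2 - 15*a + 36) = (a - 5)*(a - 3)*(a^2 + a - 12) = (a - 5)*(a - 3)^2*(a + 4)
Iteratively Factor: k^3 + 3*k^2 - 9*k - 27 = (k - 3)*(k^2 + 6*k + 9) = (k - 3)*(k + 3)*(k + 3)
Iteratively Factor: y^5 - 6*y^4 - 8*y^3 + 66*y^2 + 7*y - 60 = (y - 5)*(y^4 - y^3 - 13*y^2 + y + 12) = (y - 5)*(y + 1)*(y^3 - 2*y^2 - 11*y + 12) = (y - 5)*(y - 4)*(y + 1)*(y^2 + 2*y - 3) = (y - 5)*(y - 4)*(y + 1)*(y + 3)*(y - 1)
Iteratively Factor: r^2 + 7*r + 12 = (r + 3)*(r + 4)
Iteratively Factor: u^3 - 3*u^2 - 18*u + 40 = (u - 2)*(u^2 - u - 20) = (u - 2)*(u + 4)*(u - 5)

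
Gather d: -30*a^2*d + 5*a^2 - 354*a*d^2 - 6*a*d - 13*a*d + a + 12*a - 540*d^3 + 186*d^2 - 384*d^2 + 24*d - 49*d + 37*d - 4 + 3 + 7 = 5*a^2 + 13*a - 540*d^3 + d^2*(-354*a - 198) + d*(-30*a^2 - 19*a + 12) + 6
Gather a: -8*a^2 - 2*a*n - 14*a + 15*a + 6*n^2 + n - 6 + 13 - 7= -8*a^2 + a*(1 - 2*n) + 6*n^2 + n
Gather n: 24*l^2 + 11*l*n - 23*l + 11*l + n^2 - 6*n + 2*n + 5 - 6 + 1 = 24*l^2 - 12*l + n^2 + n*(11*l - 4)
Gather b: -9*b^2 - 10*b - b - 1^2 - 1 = -9*b^2 - 11*b - 2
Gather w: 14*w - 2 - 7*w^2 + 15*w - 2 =-7*w^2 + 29*w - 4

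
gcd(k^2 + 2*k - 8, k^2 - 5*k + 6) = k - 2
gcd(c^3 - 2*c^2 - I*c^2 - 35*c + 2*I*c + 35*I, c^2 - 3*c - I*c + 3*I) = c - I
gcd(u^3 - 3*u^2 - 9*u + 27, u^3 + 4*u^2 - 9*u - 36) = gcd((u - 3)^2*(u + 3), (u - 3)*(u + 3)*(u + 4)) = u^2 - 9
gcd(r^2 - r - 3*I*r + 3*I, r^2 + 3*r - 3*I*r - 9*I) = r - 3*I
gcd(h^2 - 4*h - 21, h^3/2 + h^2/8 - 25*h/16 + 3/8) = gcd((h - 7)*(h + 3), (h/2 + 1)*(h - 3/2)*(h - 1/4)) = 1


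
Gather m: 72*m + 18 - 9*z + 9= 72*m - 9*z + 27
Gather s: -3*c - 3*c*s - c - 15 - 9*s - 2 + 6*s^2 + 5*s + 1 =-4*c + 6*s^2 + s*(-3*c - 4) - 16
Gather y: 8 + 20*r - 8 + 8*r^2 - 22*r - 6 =8*r^2 - 2*r - 6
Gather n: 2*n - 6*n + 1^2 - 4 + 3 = -4*n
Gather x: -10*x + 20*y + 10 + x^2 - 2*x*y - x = x^2 + x*(-2*y - 11) + 20*y + 10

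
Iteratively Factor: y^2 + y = (y)*(y + 1)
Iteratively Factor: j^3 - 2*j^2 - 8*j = (j - 4)*(j^2 + 2*j) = j*(j - 4)*(j + 2)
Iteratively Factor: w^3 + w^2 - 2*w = (w - 1)*(w^2 + 2*w) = w*(w - 1)*(w + 2)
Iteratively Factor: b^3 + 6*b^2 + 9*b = (b + 3)*(b^2 + 3*b) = b*(b + 3)*(b + 3)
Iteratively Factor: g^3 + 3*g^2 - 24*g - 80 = (g - 5)*(g^2 + 8*g + 16) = (g - 5)*(g + 4)*(g + 4)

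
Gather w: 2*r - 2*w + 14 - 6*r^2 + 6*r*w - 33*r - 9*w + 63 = -6*r^2 - 31*r + w*(6*r - 11) + 77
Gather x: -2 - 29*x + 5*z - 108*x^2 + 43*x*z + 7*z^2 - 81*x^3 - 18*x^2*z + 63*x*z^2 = -81*x^3 + x^2*(-18*z - 108) + x*(63*z^2 + 43*z - 29) + 7*z^2 + 5*z - 2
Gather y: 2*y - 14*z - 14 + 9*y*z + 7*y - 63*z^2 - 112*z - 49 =y*(9*z + 9) - 63*z^2 - 126*z - 63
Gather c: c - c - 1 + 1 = 0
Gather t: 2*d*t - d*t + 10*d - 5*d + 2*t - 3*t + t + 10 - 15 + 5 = d*t + 5*d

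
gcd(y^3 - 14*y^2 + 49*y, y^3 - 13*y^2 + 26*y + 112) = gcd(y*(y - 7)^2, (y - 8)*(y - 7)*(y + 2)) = y - 7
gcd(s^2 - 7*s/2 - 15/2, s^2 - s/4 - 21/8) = s + 3/2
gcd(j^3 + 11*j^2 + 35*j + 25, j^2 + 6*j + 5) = j^2 + 6*j + 5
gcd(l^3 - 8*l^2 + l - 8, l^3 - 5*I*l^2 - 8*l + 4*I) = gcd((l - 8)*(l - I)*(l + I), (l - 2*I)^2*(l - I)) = l - I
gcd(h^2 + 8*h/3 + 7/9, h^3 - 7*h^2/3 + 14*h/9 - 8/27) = 1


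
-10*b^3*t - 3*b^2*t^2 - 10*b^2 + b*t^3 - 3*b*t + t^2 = (-5*b + t)*(2*b + t)*(b*t + 1)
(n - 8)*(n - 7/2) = n^2 - 23*n/2 + 28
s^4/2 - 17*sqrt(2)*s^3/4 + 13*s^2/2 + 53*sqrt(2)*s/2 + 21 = (s/2 + sqrt(2)/2)*(s - 7*sqrt(2))*(s - 3*sqrt(2))*(s + sqrt(2)/2)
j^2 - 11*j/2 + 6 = (j - 4)*(j - 3/2)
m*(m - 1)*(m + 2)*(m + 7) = m^4 + 8*m^3 + 5*m^2 - 14*m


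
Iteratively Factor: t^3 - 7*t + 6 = (t - 1)*(t^2 + t - 6) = (t - 1)*(t + 3)*(t - 2)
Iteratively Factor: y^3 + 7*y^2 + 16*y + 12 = (y + 3)*(y^2 + 4*y + 4) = (y + 2)*(y + 3)*(y + 2)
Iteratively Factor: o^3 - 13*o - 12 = (o + 1)*(o^2 - o - 12) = (o + 1)*(o + 3)*(o - 4)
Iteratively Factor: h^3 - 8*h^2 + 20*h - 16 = (h - 2)*(h^2 - 6*h + 8) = (h - 2)^2*(h - 4)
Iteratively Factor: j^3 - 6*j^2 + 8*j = (j - 2)*(j^2 - 4*j) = (j - 4)*(j - 2)*(j)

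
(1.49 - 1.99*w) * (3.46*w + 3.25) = -6.8854*w^2 - 1.3121*w + 4.8425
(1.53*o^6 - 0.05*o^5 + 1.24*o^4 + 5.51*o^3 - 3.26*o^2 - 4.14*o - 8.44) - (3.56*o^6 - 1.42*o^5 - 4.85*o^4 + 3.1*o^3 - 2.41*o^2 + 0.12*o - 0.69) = -2.03*o^6 + 1.37*o^5 + 6.09*o^4 + 2.41*o^3 - 0.85*o^2 - 4.26*o - 7.75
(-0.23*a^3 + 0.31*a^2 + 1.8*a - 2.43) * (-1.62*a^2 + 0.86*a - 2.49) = 0.3726*a^5 - 0.7*a^4 - 2.0767*a^3 + 4.7127*a^2 - 6.5718*a + 6.0507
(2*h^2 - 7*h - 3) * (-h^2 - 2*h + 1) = -2*h^4 + 3*h^3 + 19*h^2 - h - 3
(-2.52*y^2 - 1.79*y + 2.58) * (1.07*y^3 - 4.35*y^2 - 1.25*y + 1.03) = -2.6964*y^5 + 9.0467*y^4 + 13.6971*y^3 - 11.5811*y^2 - 5.0687*y + 2.6574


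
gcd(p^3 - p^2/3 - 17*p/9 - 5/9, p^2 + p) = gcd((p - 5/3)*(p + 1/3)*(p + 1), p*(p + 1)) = p + 1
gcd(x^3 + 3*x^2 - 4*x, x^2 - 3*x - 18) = 1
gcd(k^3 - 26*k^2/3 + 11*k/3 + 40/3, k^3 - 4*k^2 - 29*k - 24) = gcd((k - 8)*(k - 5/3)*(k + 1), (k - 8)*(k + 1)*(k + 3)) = k^2 - 7*k - 8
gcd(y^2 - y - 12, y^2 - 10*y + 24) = y - 4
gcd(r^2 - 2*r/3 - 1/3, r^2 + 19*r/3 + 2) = r + 1/3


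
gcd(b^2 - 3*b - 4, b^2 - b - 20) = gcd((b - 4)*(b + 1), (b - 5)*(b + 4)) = 1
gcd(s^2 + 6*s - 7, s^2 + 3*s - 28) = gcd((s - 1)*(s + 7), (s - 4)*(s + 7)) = s + 7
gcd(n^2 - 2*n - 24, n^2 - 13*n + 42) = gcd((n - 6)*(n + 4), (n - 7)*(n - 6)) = n - 6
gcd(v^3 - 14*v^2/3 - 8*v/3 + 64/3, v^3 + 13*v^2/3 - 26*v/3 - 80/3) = v^2 - 2*v/3 - 16/3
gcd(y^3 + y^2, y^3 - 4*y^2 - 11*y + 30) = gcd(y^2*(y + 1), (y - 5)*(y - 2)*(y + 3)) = 1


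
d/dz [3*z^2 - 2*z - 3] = 6*z - 2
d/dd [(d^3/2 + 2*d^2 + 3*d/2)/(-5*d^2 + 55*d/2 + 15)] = 2*(-d^4 + 11*d^3 + 34*d^2 + 24*d + 9)/(5*(4*d^4 - 44*d^3 + 97*d^2 + 132*d + 36))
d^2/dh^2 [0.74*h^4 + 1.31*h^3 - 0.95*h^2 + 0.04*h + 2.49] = 8.88*h^2 + 7.86*h - 1.9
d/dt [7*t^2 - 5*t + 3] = 14*t - 5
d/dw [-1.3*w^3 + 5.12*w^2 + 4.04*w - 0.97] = -3.9*w^2 + 10.24*w + 4.04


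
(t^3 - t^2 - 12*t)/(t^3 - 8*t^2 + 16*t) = (t + 3)/(t - 4)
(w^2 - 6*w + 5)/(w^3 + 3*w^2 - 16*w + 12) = (w - 5)/(w^2 + 4*w - 12)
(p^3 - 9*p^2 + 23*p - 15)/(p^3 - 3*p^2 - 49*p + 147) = (p^2 - 6*p + 5)/(p^2 - 49)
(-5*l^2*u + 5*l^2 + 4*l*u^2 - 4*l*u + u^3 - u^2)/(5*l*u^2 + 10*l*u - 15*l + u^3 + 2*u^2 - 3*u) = (-l + u)/(u + 3)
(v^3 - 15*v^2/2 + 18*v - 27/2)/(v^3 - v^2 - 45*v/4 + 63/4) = 2*(v - 3)/(2*v + 7)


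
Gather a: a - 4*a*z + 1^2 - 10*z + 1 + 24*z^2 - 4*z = a*(1 - 4*z) + 24*z^2 - 14*z + 2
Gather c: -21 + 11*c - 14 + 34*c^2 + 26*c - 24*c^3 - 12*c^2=-24*c^3 + 22*c^2 + 37*c - 35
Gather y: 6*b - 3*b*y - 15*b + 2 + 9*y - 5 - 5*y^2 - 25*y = -9*b - 5*y^2 + y*(-3*b - 16) - 3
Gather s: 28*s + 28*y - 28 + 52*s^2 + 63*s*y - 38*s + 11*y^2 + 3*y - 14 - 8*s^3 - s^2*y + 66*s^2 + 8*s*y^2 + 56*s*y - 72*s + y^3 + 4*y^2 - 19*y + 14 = -8*s^3 + s^2*(118 - y) + s*(8*y^2 + 119*y - 82) + y^3 + 15*y^2 + 12*y - 28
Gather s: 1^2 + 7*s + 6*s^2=6*s^2 + 7*s + 1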